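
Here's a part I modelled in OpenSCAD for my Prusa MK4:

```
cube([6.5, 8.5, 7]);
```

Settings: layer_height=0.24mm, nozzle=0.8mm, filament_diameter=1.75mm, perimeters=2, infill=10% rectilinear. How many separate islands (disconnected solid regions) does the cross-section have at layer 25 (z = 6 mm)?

1

At z = 6 mm: the cube is present — its section is the full 6.5×8.5 rectangle. Overall, the cross-section is a single solid region. Island count = 1.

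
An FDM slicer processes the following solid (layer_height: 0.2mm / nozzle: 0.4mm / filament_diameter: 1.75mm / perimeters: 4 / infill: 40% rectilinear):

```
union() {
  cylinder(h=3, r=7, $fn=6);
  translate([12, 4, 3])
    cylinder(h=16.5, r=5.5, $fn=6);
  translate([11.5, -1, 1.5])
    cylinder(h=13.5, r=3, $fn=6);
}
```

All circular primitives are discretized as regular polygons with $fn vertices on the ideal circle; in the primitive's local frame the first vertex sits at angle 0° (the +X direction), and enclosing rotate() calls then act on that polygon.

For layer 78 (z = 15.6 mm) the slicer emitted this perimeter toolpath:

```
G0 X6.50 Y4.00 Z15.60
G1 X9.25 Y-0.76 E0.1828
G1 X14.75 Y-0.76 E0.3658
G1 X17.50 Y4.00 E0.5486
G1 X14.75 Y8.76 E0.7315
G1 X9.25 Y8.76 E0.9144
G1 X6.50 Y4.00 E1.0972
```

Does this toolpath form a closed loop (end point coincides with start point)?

yes

Start point (G0): (6.50, 4.00). End point (last G1): the path returns to the start — closed.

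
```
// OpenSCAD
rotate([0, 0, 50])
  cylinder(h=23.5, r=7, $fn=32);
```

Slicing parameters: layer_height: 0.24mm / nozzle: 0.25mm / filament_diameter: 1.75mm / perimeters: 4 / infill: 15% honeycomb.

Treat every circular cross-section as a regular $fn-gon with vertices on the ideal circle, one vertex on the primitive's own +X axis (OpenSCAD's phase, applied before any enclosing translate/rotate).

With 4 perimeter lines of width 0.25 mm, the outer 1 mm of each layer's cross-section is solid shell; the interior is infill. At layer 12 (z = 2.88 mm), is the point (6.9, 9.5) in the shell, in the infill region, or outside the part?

outside

At z = 2.88 mm: the r=7 cylinder gives a regular 32-gon of circumradius 7 (constant along its height); (whole slice rotated 50° about Z — lengths, areas and connectivity unchanged). Overall, the cross-section is a single solid region. Undo the 50° rotation: the query point maps to (11.713, 0.821) in the un-rotated model frame. The nearest boundary edge runs (7.00, 0.00)→(6.87, 1.37); distance from the point to it = 4.77 mm. The point is not inside any of the regions above, so it lies outside the cross-section (4.77 mm from the nearest boundary).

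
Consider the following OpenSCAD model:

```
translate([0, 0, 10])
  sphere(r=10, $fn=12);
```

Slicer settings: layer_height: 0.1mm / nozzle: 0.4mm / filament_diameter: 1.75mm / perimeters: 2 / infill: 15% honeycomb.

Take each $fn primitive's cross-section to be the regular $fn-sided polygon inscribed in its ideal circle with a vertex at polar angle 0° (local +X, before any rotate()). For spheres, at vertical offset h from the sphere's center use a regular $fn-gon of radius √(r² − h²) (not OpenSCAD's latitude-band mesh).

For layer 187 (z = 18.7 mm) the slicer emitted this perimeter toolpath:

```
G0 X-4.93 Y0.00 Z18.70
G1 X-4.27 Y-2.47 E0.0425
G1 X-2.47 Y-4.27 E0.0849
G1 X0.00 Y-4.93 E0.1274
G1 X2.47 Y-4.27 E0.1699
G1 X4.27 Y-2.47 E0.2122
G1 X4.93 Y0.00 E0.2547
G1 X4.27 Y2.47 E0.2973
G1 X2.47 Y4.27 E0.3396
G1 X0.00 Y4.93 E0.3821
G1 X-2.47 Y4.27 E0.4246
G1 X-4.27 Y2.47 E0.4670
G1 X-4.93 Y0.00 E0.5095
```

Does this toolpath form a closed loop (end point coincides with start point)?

yes

Start point (G0): (-4.93, 0.00). End point (last G1): the path returns to the start — closed.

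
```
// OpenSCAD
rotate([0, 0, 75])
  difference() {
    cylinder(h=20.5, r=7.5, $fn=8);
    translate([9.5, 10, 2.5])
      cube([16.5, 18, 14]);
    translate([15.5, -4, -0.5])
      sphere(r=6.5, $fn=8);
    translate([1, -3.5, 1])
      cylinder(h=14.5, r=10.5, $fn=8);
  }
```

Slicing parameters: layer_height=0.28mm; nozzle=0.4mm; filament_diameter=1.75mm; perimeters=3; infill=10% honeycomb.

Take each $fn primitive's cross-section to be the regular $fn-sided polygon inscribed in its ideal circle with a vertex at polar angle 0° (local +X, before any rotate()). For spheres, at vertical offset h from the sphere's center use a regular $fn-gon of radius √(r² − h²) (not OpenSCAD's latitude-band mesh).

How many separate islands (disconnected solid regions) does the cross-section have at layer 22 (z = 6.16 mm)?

1

At z = 6.16 mm: the r=7.5 cylinder gives a regular 8-gon of circumradius 7.5 (constant along its height); the 16.5×18 cube at (9.5, 10) contributes its full rectangle; the sphere at (15.5, -4) is not intersected at this z (|z−center|=6.660 > r=6.5); the cylinder at (1, -3.5): section is a regular 8-gon, circumradius r=10.5; Subtracting the remaining from the first: starting from the r=7.5 cylinder, the 16.5×18 cube at (9.5, 10) misses the remaining region (no effect); the r=10.5 cylinder at (1, -3.5) partially overlaps it — only the 153.17 mm² overlap (of its 311.83 mm²) is removed, clipping the outline — 1 connected region; (rotated 75° about Z; rotation is an isometry so areas/perimeters/island counts are preserved). Overall, the cross-section is a single solid region. Island count = 1.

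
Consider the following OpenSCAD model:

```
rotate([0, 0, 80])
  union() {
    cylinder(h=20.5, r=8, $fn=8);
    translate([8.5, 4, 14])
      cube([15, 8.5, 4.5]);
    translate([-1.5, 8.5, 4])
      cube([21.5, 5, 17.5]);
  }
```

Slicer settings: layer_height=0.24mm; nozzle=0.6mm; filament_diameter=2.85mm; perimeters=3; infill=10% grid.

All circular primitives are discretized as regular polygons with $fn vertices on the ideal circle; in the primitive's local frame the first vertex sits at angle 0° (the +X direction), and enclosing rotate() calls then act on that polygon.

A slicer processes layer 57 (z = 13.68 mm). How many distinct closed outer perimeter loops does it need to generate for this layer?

At z = 13.68 mm: the r=8 cylinder gives a regular 8-gon of circumradius 8 (constant along its height); the cube at (8.5, 4) does not reach this height (z outside [14, 18.5]); the 21.5×5 cube at (-1.5, 8.5) contributes its full rectangle; Taking the union: the 2 present regions are separate (no shared area or edge), so areas and boundary lengths simply add and each stays a separate island — 2 connected regions; (whole slice rotated 80° about Z — lengths, areas and connectivity unchanged). The result has 2 disconnected regions.

2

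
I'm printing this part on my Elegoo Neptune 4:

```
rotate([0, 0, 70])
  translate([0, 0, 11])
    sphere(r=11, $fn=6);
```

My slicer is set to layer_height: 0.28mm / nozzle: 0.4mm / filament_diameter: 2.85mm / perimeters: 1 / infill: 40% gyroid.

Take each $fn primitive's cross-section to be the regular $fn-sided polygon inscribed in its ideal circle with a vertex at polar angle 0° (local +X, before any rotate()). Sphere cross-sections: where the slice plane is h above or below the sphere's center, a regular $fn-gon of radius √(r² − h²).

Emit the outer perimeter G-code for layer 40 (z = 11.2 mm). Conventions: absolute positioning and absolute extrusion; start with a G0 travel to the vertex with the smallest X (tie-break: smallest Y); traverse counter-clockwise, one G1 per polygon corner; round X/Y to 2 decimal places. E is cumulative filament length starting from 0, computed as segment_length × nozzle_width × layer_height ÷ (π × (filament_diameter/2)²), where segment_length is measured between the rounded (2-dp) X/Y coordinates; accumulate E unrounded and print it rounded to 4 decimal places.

At z = 11.2 mm: the r=11 sphere contributes a regular 6-gon of circumradius √(11²−0.2²) = 10.998; (whole slice rotated 70° about Z — lengths, areas and connectivity unchanged). The outline is a single polygon with 6 vertices. Extrusion per mm of travel: 0.4 × 0.28 / (π × 1.425²) = 0.017557. Accumulating E over each segment gives final E = 1.1585.

G0 X-10.83 Y-1.91 Z11.20
G1 X-3.76 Y-10.33 E0.1930
G1 X7.07 Y-8.43 E0.3861
G1 X10.83 Y1.91 E0.5792
G1 X3.76 Y10.33 E0.7723
G1 X-7.07 Y8.43 E0.9653
G1 X-10.83 Y-1.91 E1.1585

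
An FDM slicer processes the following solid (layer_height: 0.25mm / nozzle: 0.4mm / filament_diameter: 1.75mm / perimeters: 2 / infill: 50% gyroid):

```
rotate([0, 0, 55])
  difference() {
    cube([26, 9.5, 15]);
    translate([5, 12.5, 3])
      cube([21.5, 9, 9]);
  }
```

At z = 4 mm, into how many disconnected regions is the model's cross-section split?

1

At z = 4 mm: the cube is present — its section is the full 26×9.5 rectangle; the 21.5×9 cube at (5, 12.5) contributes its full rectangle; After the difference (first − rest): starting from the 26×9.5 cube, the 21.5×9 cube at (5, 12.5) misses the remaining region (no effect) — 1 connected region; (whole slice rotated 55° about Z — lengths, areas and connectivity unchanged). The result has 1 disconnected region.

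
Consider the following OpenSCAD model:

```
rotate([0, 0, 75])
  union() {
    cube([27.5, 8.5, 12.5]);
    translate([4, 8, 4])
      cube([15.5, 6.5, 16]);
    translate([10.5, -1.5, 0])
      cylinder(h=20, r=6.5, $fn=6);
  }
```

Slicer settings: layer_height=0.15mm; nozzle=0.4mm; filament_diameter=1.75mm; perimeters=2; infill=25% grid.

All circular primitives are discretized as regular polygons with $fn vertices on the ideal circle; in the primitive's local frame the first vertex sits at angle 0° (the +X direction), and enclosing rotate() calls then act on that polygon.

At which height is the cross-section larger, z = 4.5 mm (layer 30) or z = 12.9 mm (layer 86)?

layer 30 (z = 4.5 mm)

Layer 30 (z = 4.5): the cube (footprint 27.5×8.5) is included at this height (area 233.75 mm²); the cube at (4, 8) (footprint 15.5×6.5) is included at this height (area 100.75 mm²); the r=6.5 cylinder at (10.5, -1.5) contributes a regular 6-gon of circumradius 6.5 (area = (6/2)·6.500²·sin(360°/6) = 109.77 mm²); Combining (union): the regions partially overlap — summed areas 444.27 mm² minus the doubly-counted overlap 44.43 mm² gives 399.84 mm² — area = 399.84 mm²; (rotated 75° about Z; rotation is an isometry so areas/perimeters/island counts are preserved). So its area = 399.84 mm². Layer 86 (z = 12.9): the cube does not reach this height (z outside [0, 12.5]); the cube at (4, 8) (footprint 15.5×6.5) is included at this height (area 100.75 mm²); the cylinder at (10.5, -1.5): section is a regular 6-gon, circumradius r=6.5 (area = (6/2)·6.500²·sin(360°/6) = 109.77 mm²); Combining (union): the 2 present regions are separate (no shared area or edge), so areas and boundary lengths simply add and each stays a separate island — area = 210.52 mm²; (whole slice rotated 75° about Z — lengths, areas and connectivity unchanged). So its area = 210.52 mm². Layer 30 is larger (399.84 vs 210.52 mm²).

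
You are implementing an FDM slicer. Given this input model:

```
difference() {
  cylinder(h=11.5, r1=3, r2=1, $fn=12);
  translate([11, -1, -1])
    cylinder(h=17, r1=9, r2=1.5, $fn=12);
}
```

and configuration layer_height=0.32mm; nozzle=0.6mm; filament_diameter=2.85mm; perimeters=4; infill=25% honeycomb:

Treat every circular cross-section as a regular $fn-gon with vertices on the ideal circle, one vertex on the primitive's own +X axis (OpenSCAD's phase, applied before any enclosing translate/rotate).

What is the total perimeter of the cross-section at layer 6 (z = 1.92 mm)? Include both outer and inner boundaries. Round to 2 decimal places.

16.56 mm

At z = 1.92 mm: the cone contributes a regular 12-gon of circumradius 2.666 (interpolated between r1=3 and r2=1 at t=0.167) (perimeter = 2·12·2.666·sin(180°/12) = 16.56 mm); the cone at (11, -1) (r1=9→r2=1.5) has section circumradius 7.712 here — a regular 12-gon (perimeter = 2·12·7.712·sin(180°/12) = 47.90 mm); After the difference (first − rest): starting from the cone, the cone at (11, -1) misses the remaining region (no effect) — boundary = 16.56 mm. Overall, the cross-section is a single solid region. Total boundary length (outer) = 16.56 mm.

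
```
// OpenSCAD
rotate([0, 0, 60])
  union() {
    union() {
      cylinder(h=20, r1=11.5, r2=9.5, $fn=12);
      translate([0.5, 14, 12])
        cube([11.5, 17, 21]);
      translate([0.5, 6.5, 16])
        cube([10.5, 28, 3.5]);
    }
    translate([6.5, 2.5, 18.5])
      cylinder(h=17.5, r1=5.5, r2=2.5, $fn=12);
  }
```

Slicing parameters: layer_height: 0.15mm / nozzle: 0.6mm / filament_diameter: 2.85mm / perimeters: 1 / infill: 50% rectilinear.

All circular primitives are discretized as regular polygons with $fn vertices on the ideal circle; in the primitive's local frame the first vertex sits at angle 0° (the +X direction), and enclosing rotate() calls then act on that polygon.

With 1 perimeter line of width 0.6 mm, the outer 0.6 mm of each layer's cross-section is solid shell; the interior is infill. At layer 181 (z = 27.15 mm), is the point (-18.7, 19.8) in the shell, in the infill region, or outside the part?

infill

At z = 27.15 mm: the cone is absent (z outside [0, 20]); the 11.5×17 cube at (0.5, 14) contributes its full rectangle; the cube at (0.5, 6.5) does not reach this height (z outside [16, 19.5]); Merging all regions: only the 11.5×17 cube at (0.5, 14) is present, so the union is just that shape — 1 connected region; the cone at (6.5, 2.5) (r1=5.5→r2=2.5) has section circumradius 4.017 here — a regular 12-gon; Taking the union: the 2 present regions are separate (no shared area or edge), so areas and boundary lengths simply add and each stays a separate island — 2 connected regions; (rotated 60° about Z; rotation is an isometry so areas/perimeters/island counts are preserved). Overall, the cross-section has 2 separate islands. Undo the 60° rotation: the query point maps to (7.797, 26.095) in the un-rotated model frame. The nearest boundary edge runs (12.00, 31.00)→(12.00, 14.00); distance from the point to it = 4.20 mm. (Shell/infill is judged within the island containing the point — the largest one.) The point is inside the cross-section and 4.20 mm from the nearest boundary — more than the 0.6 mm shell width (1 × 0.6), so it's in the infill interior.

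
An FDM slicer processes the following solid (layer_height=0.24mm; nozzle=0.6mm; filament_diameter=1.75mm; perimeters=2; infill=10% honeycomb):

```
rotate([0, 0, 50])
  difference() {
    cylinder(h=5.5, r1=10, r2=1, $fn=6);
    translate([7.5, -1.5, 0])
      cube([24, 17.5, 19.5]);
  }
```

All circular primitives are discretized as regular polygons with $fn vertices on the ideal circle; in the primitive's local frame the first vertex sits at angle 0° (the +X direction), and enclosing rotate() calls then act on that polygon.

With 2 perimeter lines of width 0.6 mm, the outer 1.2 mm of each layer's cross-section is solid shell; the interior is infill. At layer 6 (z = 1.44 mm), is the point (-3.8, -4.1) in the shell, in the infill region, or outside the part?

infill

At z = 1.44 mm: the cone: at t=0.262 of its height the radius interpolates to r₁+(r₂−r₁)t = 7.644, giving a regular 6-gon of that circumradius; the cube at (7.5, -1.5) is present — its section is the full 24×17.5 rectangle; Subtracting the remaining from the first: starting from the cone, the 24×17.5 cube at (7.5, -1.5) partially overlaps it — only the 0.04 mm² overlap (of its 420.00 mm²) is removed, clipping the outline — 1 connected region; (rotated 50° about Z; rotation is an isometry so areas/perimeters/island counts are preserved). Overall, the cross-section is a single solid region. Undo the 50° rotation: the query point maps to (-5.583, 0.276) in the un-rotated model frame. The nearest boundary edge runs (-7.64, 0.00)→(-3.82, 6.62); distance from the point to it = 1.65 mm. The point is inside the cross-section and 1.65 mm from the nearest boundary — more than the 1.2 mm shell width (2 × 0.6), so it's in the infill interior.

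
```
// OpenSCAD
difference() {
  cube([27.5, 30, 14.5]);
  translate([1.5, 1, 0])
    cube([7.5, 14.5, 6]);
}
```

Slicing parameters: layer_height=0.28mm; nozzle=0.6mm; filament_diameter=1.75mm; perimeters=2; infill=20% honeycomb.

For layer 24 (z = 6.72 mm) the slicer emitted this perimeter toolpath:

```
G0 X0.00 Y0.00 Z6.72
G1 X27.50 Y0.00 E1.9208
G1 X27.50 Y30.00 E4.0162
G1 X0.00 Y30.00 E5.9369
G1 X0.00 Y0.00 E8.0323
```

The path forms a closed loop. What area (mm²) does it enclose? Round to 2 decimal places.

Apply the shoelace formula to the sequence of (X, Y) vertices; enclosed area = 825.00 mm².

825.00 mm²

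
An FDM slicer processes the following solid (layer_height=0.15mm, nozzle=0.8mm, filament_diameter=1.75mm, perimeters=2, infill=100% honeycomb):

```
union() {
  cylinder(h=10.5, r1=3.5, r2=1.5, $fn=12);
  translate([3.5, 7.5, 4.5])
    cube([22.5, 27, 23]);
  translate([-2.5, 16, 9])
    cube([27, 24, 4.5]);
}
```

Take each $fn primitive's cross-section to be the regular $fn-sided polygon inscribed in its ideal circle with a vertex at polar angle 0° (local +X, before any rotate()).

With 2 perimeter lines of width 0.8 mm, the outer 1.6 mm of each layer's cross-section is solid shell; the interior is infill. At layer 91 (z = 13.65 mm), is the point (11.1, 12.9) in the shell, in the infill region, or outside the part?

infill

At z = 13.65 mm: the cone is absent (z outside [0, 10.5]); the 22.5×27 cube at (3.5, 7.5) contributes its full rectangle; the cube at (-2.5, 16) is absent (z outside [9, 13.5]); Merging all regions: only the 22.5×27 cube at (3.5, 7.5) is present, so the union is just that shape — 1 connected region. Overall, the cross-section is a single solid region. The nearest boundary edge runs (3.50, 7.50)→(26.00, 7.50); distance from the point to it = 5.40 mm. The point is inside the cross-section and 5.40 mm from the nearest boundary — more than the 1.6 mm shell width (2 × 0.8), so it's in the infill interior.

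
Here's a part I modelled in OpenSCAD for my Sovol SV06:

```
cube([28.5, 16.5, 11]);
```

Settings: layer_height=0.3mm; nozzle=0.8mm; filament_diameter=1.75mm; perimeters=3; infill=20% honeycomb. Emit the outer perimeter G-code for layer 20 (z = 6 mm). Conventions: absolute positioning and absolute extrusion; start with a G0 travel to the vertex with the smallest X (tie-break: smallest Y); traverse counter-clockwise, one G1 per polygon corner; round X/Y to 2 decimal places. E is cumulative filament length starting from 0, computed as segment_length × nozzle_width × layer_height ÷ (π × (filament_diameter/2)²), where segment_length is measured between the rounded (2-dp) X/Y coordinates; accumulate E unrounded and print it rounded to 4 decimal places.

G0 X0.00 Y0.00 Z6.00
G1 X28.50 Y0.00 E2.8437
G1 X28.50 Y16.50 E4.4901
G1 X0.00 Y16.50 E7.3339
G1 X0.00 Y0.00 E8.9802

At z = 6 mm: the cube is present — its section is the full 28.5×16.5 rectangle. The outline is a single polygon with 4 vertices. Extrusion per mm of travel: 0.8 × 0.3 / (π × 0.875²) = 0.099780. Accumulating E over each segment gives final E = 8.9802.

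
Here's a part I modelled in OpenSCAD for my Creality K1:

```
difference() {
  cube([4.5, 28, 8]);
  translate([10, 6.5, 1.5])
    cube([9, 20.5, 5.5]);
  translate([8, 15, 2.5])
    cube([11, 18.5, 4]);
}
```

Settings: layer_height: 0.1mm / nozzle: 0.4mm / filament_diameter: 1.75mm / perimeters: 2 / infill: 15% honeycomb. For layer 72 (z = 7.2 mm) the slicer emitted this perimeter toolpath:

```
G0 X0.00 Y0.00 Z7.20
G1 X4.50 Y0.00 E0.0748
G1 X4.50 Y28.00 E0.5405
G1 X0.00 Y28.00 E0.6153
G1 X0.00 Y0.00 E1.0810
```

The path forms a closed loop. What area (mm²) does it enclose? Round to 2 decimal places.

126.00 mm²

Apply the shoelace formula to the sequence of (X, Y) vertices; enclosed area = 126.00 mm².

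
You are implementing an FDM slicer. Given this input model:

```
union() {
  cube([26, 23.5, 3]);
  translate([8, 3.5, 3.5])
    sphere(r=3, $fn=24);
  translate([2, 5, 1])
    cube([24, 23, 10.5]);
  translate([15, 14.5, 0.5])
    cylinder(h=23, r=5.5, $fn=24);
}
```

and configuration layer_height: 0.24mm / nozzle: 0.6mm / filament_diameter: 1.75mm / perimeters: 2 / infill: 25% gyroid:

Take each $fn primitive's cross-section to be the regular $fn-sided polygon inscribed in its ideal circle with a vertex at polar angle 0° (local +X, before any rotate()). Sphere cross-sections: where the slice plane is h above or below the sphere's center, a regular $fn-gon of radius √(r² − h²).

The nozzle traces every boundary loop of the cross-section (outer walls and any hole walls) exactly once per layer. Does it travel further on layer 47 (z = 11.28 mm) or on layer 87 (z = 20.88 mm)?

Layer 47 (z = 11.28): the cube does not reach this height (z outside [0, 3]); the sphere at (8, 3.5) is not intersected at this z (|z−center|=7.780 > r=3); the cube at (2, 5) is present — its section is the full 24×23 rectangle (perimeter 94.00 mm); the r=5.5 cylinder at (15, 14.5) gives a regular 24-gon of circumradius 5.5 (constant along its height) (perimeter = 2·24·5.500·sin(180°/24) = 34.46 mm); Merging all regions: the r=5.5 cylinder at (15, 14.5) lies entirely inside the 24×23 cube at (2, 5), so the union is just the 24×23 cube at (2, 5) — boundary = 94.00 mm. So its perimeter = 94.00 mm. Layer 87 (z = 20.88): the cube is absent (z outside [0, 3]); the sphere at (8, 3.5) is absent (|z−center|=17.380 > r=3); the cube at (2, 5) is not intersected at this z (z outside [1, 11.5]); the cylinder at (15, 14.5): section is a regular 24-gon, circumradius r=5.5 (perimeter = 2·24·5.500·sin(180°/24) = 34.46 mm); Taking the union: only the r=5.5 cylinder at (15, 14.5) is present, so the union is just that shape — boundary = 34.46 mm. So its perimeter = 34.46 mm. Layer 47 is larger (94.00 vs 34.46 mm).

layer 47 (z = 11.28 mm)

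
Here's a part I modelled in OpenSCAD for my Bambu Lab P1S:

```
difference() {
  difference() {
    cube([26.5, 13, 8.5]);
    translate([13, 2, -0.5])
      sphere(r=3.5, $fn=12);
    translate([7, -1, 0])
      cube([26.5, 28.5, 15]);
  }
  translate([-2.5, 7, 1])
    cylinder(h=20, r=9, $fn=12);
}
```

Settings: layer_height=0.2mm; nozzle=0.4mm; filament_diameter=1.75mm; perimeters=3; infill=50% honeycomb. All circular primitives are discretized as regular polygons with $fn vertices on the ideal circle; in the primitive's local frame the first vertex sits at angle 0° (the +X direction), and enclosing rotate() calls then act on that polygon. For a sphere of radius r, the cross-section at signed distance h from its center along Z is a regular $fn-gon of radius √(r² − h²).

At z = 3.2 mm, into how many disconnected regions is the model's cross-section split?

At z = 3.2 mm: the cube is present — its section is the full 26.5×13 rectangle; the sphere at (13, 2) does not reach this height (|z−center|=3.700 > r=3.5); the 26.5×28.5 cube at (7, -1) contributes its full rectangle; Subtracting the remaining from the first: starting from the 26.5×13 cube, the 26.5×28.5 cube at (7, -1) partially overlaps it — only the 253.50 mm² overlap (of its 755.25 mm²) is removed, clipping the outline — 1 connected region; the r=9 cylinder at (-2.5, 7) gives a regular 12-gon of circumradius 9 (constant along its height); After the difference (first − rest): starting from that combined region, the r=9 cylinder at (-2.5, 7) partially overlaps it — only the 70.00 mm² overlap (of its 243.00 mm²) is removed, clipping the outline — 1 connected region. The result has 1 disconnected region.

1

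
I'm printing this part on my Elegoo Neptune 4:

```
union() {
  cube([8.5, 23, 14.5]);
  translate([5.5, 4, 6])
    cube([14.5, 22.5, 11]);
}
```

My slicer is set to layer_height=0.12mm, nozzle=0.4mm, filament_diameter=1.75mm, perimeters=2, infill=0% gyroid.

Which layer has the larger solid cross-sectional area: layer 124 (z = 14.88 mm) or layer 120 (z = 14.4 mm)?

Layer 124 (z = 14.88): the cube is not intersected at this z (z outside [0, 14.5]); the cube at (5.5, 4) is present — its section is the full 14.5×22.5 rectangle (area 326.25 mm²); Combining (union): only the 14.5×22.5 cube at (5.5, 4) is present, so the union is just that shape — area = 326.25 mm². So its area = 326.25 mm². Layer 120 (z = 14.4): the 8.5×23 cube contributes its full rectangle (area 195.50 mm²); the cube at (5.5, 4) (footprint 14.5×22.5) is included at this height (area 326.25 mm²); Combining (union): the regions partially overlap — summed areas 521.75 mm² minus the doubly-counted overlap 57.00 mm² gives 464.75 mm² — area = 464.75 mm². So its area = 464.75 mm². Layer 120 is larger (464.75 vs 326.25 mm²).

layer 120 (z = 14.4 mm)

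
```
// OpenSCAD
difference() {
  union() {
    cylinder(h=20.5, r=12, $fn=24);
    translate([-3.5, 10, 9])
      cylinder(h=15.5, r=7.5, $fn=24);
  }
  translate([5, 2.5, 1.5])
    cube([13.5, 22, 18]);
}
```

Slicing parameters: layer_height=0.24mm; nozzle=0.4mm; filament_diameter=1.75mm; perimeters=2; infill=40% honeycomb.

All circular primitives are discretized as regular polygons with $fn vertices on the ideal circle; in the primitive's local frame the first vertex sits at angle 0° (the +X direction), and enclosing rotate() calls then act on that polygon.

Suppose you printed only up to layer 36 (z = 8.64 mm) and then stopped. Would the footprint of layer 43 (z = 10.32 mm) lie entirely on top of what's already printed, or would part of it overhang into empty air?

part overhangs

Compare the two slices. At z = 8.64: the r=12 cylinder contributes a regular 24-gon of circumradius 12 (area = (24/2)·12.000²·sin(360°/24) = 447.24 mm²); the cylinder at (-3.5, 10) does not reach this height (z outside [9, 24.5]); Merging all regions: only the r=12 cylinder is present, so the union is just that shape — area = 447.24 mm²; the 13.5×22 cube at (5, 2.5) contributes its full rectangle (area 297.00 mm²); Taking the first minus the rest: starting from the result so far (447.24 mm²), the 13.5×22 cube at (5, 2.5) partially overlaps it — only the 36.87 mm² overlap (of its 297.00 mm²) is removed, clipping the outline — area = 410.37 mm². At z = 10.32: the r=12 cylinder gives a regular 24-gon of circumradius 12 (constant along its height) (area = (24/2)·12.000²·sin(360°/24) = 447.24 mm²); the r=7.5 cylinder at (-3.5, 10) contributes a regular 24-gon of circumradius 7.5 (area = (24/2)·7.500²·sin(360°/24) = 174.70 mm²); Combining (union): the regions partially overlap — summed areas 621.94 mm² minus the doubly-counted overlap 94.99 mm² gives 526.95 mm² — area = 526.95 mm²; the cube at (5, 2.5) is present — its section is the full 13.5×22 rectangle (area 297.00 mm²); Subtracting the remaining from the first: starting from the result so far (526.95 mm²), the 13.5×22 cube at (5, 2.5) partially overlaps it — only the 36.87 mm² overlap (of its 297.00 mm²) is removed, clipping the outline — area = 490.08 mm². Checking containment: at z = 10.32 the cross-section extends beyond the z = 8.64 cross-section by about 79.71 mm².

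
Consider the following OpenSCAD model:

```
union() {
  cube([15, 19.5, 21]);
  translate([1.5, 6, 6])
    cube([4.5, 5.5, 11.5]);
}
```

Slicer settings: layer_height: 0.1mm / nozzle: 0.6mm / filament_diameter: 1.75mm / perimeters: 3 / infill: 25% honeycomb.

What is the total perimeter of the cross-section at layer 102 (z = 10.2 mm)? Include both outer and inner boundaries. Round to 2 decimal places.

69.00 mm

At z = 10.2 mm: the cube (footprint 15×19.5) is included at this height (perimeter 69.00 mm); the cube at (1.5, 6) is present — its section is the full 4.5×5.5 rectangle (perimeter 20.00 mm); Taking the union: the 4.5×5.5 cube at (1.5, 6) lies entirely inside the 15×19.5 cube, so the union is just the 15×19.5 cube — boundary = 69.00 mm. Overall, the cross-section is a single solid region. Total boundary length (outer) = 69.00 mm.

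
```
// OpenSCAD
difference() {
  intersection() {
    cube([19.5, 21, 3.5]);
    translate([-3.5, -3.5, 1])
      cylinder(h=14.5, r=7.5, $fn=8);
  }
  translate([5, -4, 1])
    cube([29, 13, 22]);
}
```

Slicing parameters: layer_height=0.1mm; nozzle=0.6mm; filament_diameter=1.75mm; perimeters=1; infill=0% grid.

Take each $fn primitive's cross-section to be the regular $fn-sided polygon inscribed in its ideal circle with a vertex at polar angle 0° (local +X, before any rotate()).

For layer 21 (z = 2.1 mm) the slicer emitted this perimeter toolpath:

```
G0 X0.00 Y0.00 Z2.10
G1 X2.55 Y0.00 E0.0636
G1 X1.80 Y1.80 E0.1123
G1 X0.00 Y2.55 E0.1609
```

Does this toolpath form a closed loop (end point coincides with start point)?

no

Start point (G0): (0.00, 0.00). End point (last G1): the path does not return to the start — open.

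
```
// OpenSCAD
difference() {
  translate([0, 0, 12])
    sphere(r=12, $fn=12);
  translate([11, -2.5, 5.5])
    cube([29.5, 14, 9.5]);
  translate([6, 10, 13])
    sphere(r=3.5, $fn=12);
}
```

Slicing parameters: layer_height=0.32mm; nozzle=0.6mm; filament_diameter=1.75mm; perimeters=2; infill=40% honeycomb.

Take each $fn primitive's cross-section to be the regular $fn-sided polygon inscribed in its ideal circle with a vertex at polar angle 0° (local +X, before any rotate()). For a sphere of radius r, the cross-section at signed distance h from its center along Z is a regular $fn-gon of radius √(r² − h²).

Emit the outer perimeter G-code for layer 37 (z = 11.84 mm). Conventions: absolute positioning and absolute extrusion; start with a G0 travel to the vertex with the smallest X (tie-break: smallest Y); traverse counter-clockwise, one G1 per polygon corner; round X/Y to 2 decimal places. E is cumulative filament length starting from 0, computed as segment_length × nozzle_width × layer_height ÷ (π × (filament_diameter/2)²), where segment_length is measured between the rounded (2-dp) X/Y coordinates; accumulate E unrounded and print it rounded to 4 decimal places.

G0 X-12.00 Y0.00 Z11.84
G1 X-10.39 Y-6.00 E0.4959
G1 X-6.00 Y-10.39 E0.9915
G1 X0.00 Y-12.00 E1.4874
G1 X6.00 Y-10.39 E1.9832
G1 X10.39 Y-6.00 E2.4788
G1 X11.33 Y-2.50 E2.7681
G1 X11.00 Y-2.50 E2.7945
G1 X11.00 Y3.73 E3.2918
G1 X10.39 Y6.00 E3.4794
G1 X8.45 Y7.94 E3.6984
G1 X7.65 Y7.14 E3.7887
G1 X6.00 Y6.70 E3.9250
G1 X4.35 Y7.14 E4.0613
G1 X3.14 Y8.35 E4.1979
G1 X2.70 Y10.00 E4.3342
G1 X3.02 Y11.19 E4.4326
G1 X0.00 Y12.00 E4.6822
G1 X-6.00 Y10.39 E5.1781
G1 X-10.39 Y6.00 E5.6737
G1 X-12.00 Y0.00 E6.1696

At z = 11.84 mm: the r=12 sphere slices to a regular 12-gon of circumradius 11.999 (√(r²−h²) with h=0.16 from center); the 29.5×14 cube at (11, -2.5) contributes its full rectangle; the r=3.5 sphere at (6, 10) slices to a regular 12-gon of circumradius 3.302 (√(r²−h²) with h=1.16 from center); Taking the first minus the rest: starting from the r=12 sphere, the 29.5×14 cube at (11, -2.5) partially overlaps it — only the 3.52 mm² overlap (of its 413.00 mm²) is removed, clipping the outline; the r=3.5 sphere at (6, 10) partially overlaps it — only the 15.74 mm² overlap (of its 32.71 mm²) is removed, clipping the outline — 1 connected region. The outline is a single polygon with 20 vertices. Extrusion per mm of travel: 0.6 × 0.32 / (π × 0.875²) = 0.079824. Accumulating E over each segment gives final E = 6.1696.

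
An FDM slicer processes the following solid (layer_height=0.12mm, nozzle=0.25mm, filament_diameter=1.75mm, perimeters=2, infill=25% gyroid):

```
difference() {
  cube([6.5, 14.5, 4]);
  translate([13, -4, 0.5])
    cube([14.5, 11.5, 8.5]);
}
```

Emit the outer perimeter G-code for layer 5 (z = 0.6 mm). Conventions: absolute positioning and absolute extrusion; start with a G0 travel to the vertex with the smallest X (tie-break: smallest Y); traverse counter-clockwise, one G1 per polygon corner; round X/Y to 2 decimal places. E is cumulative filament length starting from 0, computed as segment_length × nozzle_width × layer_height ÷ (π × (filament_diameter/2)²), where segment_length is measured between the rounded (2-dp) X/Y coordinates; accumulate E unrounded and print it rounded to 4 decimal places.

At z = 0.6 mm: the cube (footprint 6.5×14.5) is included at this height; the 14.5×11.5 cube at (13, -4) contributes its full rectangle; Taking the first minus the rest: starting from the 6.5×14.5 cube, the 14.5×11.5 cube at (13, -4) misses the remaining region (no effect) — 1 connected region. The outline is a single polygon with 4 vertices. Extrusion per mm of travel: 0.25 × 0.12 / (π × 0.875²) = 0.012473. Accumulating E over each segment gives final E = 0.5238.

G0 X0.00 Y0.00 Z0.60
G1 X6.50 Y0.00 E0.0811
G1 X6.50 Y14.50 E0.2619
G1 X0.00 Y14.50 E0.3430
G1 X0.00 Y0.00 E0.5238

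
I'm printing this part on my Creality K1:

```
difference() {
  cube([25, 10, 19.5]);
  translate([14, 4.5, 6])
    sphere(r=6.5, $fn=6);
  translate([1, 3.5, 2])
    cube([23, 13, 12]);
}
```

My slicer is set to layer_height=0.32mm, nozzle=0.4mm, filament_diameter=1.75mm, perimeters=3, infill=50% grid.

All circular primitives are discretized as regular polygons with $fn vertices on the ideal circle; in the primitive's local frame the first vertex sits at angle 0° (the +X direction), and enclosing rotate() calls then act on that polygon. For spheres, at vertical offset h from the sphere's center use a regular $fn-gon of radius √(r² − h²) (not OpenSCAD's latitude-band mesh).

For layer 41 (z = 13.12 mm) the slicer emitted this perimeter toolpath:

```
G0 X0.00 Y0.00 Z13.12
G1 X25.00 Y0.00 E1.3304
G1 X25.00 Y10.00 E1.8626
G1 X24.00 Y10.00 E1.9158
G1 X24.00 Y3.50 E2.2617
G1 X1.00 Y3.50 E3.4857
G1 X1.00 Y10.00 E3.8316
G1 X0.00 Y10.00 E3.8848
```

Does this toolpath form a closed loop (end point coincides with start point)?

Start point (G0): (0.00, 0.00). End point (last G1): the path does not return to the start — open.

no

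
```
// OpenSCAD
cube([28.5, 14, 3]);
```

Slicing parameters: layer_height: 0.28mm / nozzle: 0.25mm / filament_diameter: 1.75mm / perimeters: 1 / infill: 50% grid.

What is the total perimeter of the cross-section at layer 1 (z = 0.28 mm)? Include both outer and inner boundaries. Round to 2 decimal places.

At z = 0.28 mm: the cube (footprint 28.5×14) is included at this height (perimeter 85.00 mm). Overall, the cross-section is a single solid region. Total boundary length (outer) = 85.00 mm.

85.00 mm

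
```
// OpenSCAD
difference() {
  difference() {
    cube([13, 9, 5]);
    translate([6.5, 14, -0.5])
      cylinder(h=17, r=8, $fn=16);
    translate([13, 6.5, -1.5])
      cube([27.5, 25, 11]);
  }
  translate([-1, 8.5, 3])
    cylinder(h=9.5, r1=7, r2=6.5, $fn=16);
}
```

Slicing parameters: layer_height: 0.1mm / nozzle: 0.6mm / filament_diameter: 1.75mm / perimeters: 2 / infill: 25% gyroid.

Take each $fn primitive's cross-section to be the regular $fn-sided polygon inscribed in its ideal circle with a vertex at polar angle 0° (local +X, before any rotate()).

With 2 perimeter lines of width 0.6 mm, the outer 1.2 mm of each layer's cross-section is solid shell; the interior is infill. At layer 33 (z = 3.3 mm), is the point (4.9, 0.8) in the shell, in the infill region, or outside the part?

At z = 3.3 mm: the 13×9 cube contributes its full rectangle; the cylinder at (6.5, 14): section is a regular 16-gon, circumradius r=8; the cube at (13, 6.5) (footprint 27.5×25) is included at this height; Taking the first minus the rest: starting from the 13×9 cube, the r=8 cylinder at (6.5, 14) partially overlaps it — only the 24.70 mm² overlap (of its 195.93 mm²) is removed, clipping the outline; the 27.5×25 cube at (13, 6.5) misses the remaining region (no effect) — 1 connected region; the cone at (-1, 8.5) contributes a regular 16-gon of circumradius 6.984 (interpolated between r1=7 and r2=6.5 at t=0.032); Subtracting the remaining from the first: starting from that combined region, the cone at (-1, 8.5) partially overlaps it — only the 23.16 mm² overlap (of its 149.34 mm²) is removed, clipping the outline — 1 connected region. Overall, the cross-section is a single solid region. The nearest boundary edge runs (13.00, 0.00)→(0.00, 0.00); distance from the point to it = 0.80 mm. The point is inside the cross-section, 0.80 mm from the nearest boundary — within the 1.2 mm shell band (2 × 0.6).

shell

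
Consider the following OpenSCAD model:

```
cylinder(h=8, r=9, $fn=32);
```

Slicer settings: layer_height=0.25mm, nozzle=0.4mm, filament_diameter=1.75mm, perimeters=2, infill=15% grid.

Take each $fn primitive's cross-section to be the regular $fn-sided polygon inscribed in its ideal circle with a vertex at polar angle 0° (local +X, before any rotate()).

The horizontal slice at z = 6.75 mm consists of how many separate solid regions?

1

At z = 6.75 mm: the r=9 cylinder gives a regular 32-gon of circumradius 9 (constant along its height). The result has 1 disconnected region.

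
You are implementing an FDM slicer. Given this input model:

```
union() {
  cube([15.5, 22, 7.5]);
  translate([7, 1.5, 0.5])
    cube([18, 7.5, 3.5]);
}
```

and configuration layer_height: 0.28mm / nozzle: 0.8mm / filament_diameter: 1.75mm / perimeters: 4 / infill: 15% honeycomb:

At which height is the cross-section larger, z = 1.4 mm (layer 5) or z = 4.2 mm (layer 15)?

layer 5 (z = 1.4 mm)

Layer 5 (z = 1.4): the cube is present — its section is the full 15.5×22 rectangle (area 341.00 mm²); the cube at (7, 1.5) (footprint 18×7.5) is included at this height (area 135.00 mm²); Taking the union: the regions partially overlap — summed areas 476.00 mm² minus the doubly-counted overlap 63.75 mm² gives 412.25 mm² — area = 412.25 mm². So its area = 412.25 mm². Layer 15 (z = 4.2): the cube (footprint 15.5×22) is included at this height (area 341.00 mm²); the cube at (7, 1.5) is not intersected at this z (z outside [0.5, 4]); Taking the union: only the 15.5×22 cube is present, so the union is just that shape — area = 341.00 mm². So its area = 341.00 mm². Layer 5 is larger (412.25 vs 341.00 mm²).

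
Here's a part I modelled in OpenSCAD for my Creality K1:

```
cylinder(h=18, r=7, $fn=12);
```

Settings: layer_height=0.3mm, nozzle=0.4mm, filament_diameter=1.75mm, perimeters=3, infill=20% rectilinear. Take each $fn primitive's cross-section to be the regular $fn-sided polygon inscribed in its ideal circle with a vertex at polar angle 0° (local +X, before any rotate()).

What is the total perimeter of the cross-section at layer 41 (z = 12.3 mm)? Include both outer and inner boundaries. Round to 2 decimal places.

At z = 12.3 mm: the r=7 cylinder gives a regular 12-gon of circumradius 7 (constant along its height) (perimeter = 2·12·7.000·sin(180°/12) = 43.48 mm). Overall, the cross-section is a single solid region. Total boundary length (outer) = 43.48 mm.

43.48 mm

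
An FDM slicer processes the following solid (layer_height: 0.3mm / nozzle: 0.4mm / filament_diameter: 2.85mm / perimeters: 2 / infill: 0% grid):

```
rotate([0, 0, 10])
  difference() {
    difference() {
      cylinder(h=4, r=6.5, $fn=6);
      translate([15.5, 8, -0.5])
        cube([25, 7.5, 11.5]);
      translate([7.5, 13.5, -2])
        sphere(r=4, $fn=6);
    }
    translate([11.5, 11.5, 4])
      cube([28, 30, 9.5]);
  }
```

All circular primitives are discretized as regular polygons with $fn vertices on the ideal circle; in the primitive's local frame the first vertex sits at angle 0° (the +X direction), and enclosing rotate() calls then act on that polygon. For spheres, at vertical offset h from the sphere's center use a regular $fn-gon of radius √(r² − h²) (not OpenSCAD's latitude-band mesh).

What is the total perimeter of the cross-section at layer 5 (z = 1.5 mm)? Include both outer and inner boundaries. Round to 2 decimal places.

At z = 1.5 mm: the cylinder: section is a regular 6-gon, circumradius r=6.5 (perimeter = 2·6·6.500·sin(180°/6) = 39.00 mm); the 25×7.5 cube at (15.5, 8) contributes its full rectangle (perimeter 65.00 mm); the r=4 sphere at (7.5, 13.5) slices to a regular 6-gon of circumradius 1.936 (√(r²−h²) with h=3.5 from center) (perimeter = 2·6·1.936·sin(180°/6) = 11.62 mm); Subtracting the remaining from the first: starting from the r=6.5 cylinder, the 25×7.5 cube at (15.5, 8) misses the remaining region (no effect); the r=4 sphere at (7.5, 13.5) misses the remaining region (no effect) — boundary = 39.00 mm; the cube at (11.5, 11.5) is not intersected at this z (z outside [4, 13.5]); Subtracting the remaining from the first: none of the subtracted shapes is present at this height, so the result so far is unchanged — boundary = 39.00 mm; (whole slice rotated 10° about Z — lengths, areas and connectivity unchanged). Overall, the cross-section is a single solid region. Total boundary length (outer) = 39.00 mm.

39.00 mm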